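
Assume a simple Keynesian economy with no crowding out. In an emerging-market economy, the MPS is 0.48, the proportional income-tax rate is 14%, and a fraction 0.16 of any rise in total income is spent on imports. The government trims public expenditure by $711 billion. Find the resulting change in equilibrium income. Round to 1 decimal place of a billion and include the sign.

−$997.5 billion

MPC = 1 − MPS = 1 − 0.48 = 0.52.
Spending multiplier = 1/(1 − c(1−t) + m) = 1/(1 − 0.52×0.86 + 0.16) = 1/0.7128 ≈ 1.403.
ΔY = k × ΔG = (−$711 billion) / 0.7128 ≈ −$997.5 billion.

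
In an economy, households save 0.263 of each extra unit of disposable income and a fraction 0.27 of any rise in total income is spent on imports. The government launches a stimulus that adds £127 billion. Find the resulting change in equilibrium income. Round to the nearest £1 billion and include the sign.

+£238 billion

MPC = 1 − MPS = 1 − 0.263 = 0.737.
Government-spending multiplier = 1/(1 − c + m) = 1/(1 − 0.737 + 0.27) = 1/0.533 ≈ 1.876.
ΔY = k × ΔG = (+£127 billion) / 0.533 ≈ +£238 billion.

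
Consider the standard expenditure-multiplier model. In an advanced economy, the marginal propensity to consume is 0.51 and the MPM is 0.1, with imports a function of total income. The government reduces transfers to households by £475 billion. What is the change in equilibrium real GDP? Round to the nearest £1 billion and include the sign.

−£411 billion

The transfer change shifts disposable income by −£475 billion, so first-round consumption changes by c·ΔTR = 0.51 × (−£475 billion) = −£242.25 billion.
Expenditure multiplier = 1/(1 − c + m) = 1/(1 − 0.51 + 0.1) = 1/0.59 ≈ 1.695.
The transfer multiplier is c × k ≈ 0.864, so ΔY = k × (c·ΔTR) = (−£242.25 billion) / 0.59 ≈ −£411 billion.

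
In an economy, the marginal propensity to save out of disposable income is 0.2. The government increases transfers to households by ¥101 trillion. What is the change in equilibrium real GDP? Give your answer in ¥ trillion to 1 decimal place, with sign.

MPC = 1 − MPS = 1 − 0.2 = 0.8.
The transfer change shifts disposable income by +¥101 trillion, so first-round consumption changes by c·ΔTR = 0.8 × (+¥101 trillion) = +¥80.8 trillion.
Expenditure multiplier = 1/(1 − MPC) = 1/(1 − 0.8) = 1/0.2 = 5.
The transfer multiplier is c × k = 4, so ΔY = k × (c·ΔTR) = (+¥80.8 trillion) / 0.2 = +¥404 trillion.

+¥404.0 trillion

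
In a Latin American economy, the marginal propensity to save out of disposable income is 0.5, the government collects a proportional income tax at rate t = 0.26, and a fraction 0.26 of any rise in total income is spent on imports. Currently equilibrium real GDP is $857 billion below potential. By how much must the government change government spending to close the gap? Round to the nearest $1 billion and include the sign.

MPC = 1 − MPS = 1 − 0.5 = 0.5.
Spending multiplier = 1/(1 − c(1−t) + m) = 1/(1 − 0.5×0.74 + 0.26) = 1/0.89 ≈ 1.124.
Need ΔY = +$857 billion, so ΔG = ΔY/k = (+$857 billion) × 0.89 ≈ +$763 billion.
The government should increase government spending by $763 billion.

+$763 billion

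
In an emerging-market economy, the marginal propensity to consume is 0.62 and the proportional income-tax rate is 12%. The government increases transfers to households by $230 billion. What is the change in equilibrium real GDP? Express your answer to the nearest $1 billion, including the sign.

The transfer change shifts disposable income by +$230 billion, so first-round consumption changes by c·ΔTR = 0.62 × (+$230 billion) = +$142.6 billion.
Expenditure multiplier = 1/(1 − c(1−t)) = 1/(1 − 0.62×0.88) = 1/0.4544 ≈ 2.201.
The transfer multiplier is c × k ≈ 1.364, so ΔY = k × (c·ΔTR) = (+$142.6 billion) / 0.4544 ≈ +$314 billion.

+$314 billion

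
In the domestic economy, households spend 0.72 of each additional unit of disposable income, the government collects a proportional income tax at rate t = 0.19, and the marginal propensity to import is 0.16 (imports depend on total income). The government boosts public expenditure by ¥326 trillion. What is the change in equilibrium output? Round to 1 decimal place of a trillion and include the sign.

Government-spending multiplier = 1/(1 − c(1−t) + m) = 1/(1 − 0.72×0.81 + 0.16) = 1/0.5768 ≈ 1.734.
ΔY = k × ΔG = (+¥326 trillion) / 0.5768 ≈ +¥565.2 trillion.

+¥565.2 trillion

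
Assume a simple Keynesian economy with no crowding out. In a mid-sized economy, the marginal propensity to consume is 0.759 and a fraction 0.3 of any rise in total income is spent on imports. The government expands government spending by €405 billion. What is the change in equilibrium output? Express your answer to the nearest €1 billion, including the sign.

+€749 billion

Government-spending multiplier = 1/(1 − c + m) = 1/(1 − 0.759 + 0.3) = 1/0.541 ≈ 1.848.
ΔY = k × ΔG = (+€405 billion) / 0.541 ≈ +€749 billion.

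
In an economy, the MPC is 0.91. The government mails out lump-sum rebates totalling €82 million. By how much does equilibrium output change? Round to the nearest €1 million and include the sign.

+€829 million

A lump-sum tax change of −€82 million shifts disposable income by +€82 million; first-round consumption changes by −c × ΔT = −0.91 × (−€82 million) = +€74.62 million.
Expenditure multiplier = 1/(1 − MPC) = 1/(1 − 0.91) = 1/0.09 ≈ 11.111.
The tax multiplier is −c × k ≈ −10.111, so ΔY = k × (−c·ΔT) = (+€74.62 million) / 0.09 ≈ +€829 million.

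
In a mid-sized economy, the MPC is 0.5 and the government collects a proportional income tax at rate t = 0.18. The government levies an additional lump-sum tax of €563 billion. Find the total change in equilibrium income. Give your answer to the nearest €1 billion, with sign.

−€477 billion

A lump-sum tax change of +€563 billion shifts disposable income by −€563 billion; first-round consumption changes by −c × ΔT = −0.5 × (+€563 billion) = −€281.5 billion.
Expenditure multiplier = 1/(1 − c(1−t)) = 1/(1 − 0.5×0.82) = 1/0.59 ≈ 1.695.
The tax multiplier is −c × k ≈ −0.847, so ΔY = k × (−c·ΔT) = (−€281.5 billion) / 0.59 ≈ −€477 billion.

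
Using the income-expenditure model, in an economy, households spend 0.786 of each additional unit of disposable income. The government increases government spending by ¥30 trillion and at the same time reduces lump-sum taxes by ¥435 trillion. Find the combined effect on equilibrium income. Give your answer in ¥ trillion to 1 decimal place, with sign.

+¥1,737.9 trillion

Expenditure multiplier = 1/(1 − MPC) = 1/(1 − 0.786) = 1/0.214 ≈ 4.673.
ΔG contributes k·ΔG = (+¥30 trillion) / 0.214 ≈ +¥140.2 trillion.
ΔT of −¥435 trillion changes first-round spending by −c·ΔT = +¥341.91 trillion, contributing k·(−c·ΔT) = (+¥341.91 trillion) / 0.214 ≈ +¥1,597.7 trillion.
Net ΔY = k(ΔG − c·ΔT) = (+¥371.91 trillion) / 0.214 ≈ +¥1,737.9 trillion.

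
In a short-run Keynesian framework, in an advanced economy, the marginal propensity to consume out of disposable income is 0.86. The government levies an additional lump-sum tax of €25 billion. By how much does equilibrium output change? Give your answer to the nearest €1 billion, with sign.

A lump-sum tax change of +€25 billion shifts disposable income by −€25 billion; first-round consumption changes by −c × ΔT = −0.86 × (+€25 billion) = −€21.5 billion.
Expenditure multiplier = 1/(1 − MPC) = 1/(1 − 0.86) = 1/0.14 ≈ 7.143.
The tax multiplier is −c × k ≈ −6.143, so ΔY = k × (−c·ΔT) = (−€21.5 billion) / 0.14 ≈ −€154 billion.

−€154 billion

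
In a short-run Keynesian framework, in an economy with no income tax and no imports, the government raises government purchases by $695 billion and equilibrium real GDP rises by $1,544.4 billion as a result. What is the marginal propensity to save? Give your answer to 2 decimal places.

Implied spending multiplier k = ΔY/ΔG = 1,544.4/695 ≈ 2.2222.
Since k = 1/(1 − MPC), MPC = 1 − 1/k = 1 − ΔG/ΔY = 1 − 695/1,544.4 ≈ 0.55.
MPS = 1 − MPC = 0.45.

0.45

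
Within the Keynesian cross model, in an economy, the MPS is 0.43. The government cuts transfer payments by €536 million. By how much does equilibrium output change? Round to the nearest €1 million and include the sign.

−€711 million

MPC = 1 − MPS = 1 − 0.43 = 0.57.
The transfer change shifts disposable income by −€536 million, so first-round consumption changes by c·ΔTR = 0.57 × (−€536 million) = −€305.52 million.
Expenditure multiplier = 1/(1 − MPC) = 1/(1 − 0.57) = 1/0.43 ≈ 2.326.
The transfer multiplier is c × k ≈ 1.326, so ΔY = k × (c·ΔTR) = (−€305.52 million) / 0.43 ≈ −€711 million.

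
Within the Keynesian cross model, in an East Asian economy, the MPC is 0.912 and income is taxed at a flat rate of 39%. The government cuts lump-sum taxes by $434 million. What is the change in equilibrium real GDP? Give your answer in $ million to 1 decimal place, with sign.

+$892.1 million

A lump-sum tax change of −$434 million shifts disposable income by +$434 million; first-round consumption changes by −c × ΔT = −0.912 × (−$434 million) = +$395.808 million.
Expenditure multiplier = 1/(1 − c(1−t)) = 1/(1 − 0.912×0.61) = 1/0.44368 ≈ 2.254.
The tax multiplier is −c × k ≈ −2.056, so ΔY = k × (−c·ΔT) = (+$395.808 million) / 0.44368 ≈ +$892.1 million.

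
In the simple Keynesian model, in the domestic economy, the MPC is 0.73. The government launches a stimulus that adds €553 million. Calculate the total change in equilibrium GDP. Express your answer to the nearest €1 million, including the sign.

+€2,048 million

Spending multiplier = 1/(1 − MPC) = 1/(1 − 0.73) = 1/0.27 ≈ 3.704.
ΔY = k × ΔG = (+€553 million) / 0.27 ≈ +€2,048 million.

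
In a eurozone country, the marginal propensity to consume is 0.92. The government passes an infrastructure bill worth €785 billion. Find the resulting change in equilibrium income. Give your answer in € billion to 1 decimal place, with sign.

+€9,812.5 billion

Spending multiplier = 1/(1 − MPC) = 1/(1 − 0.92) = 1/0.08 = 12.5.
ΔY = k × ΔG = (+€785 billion) / 0.08 = +€9,812.5 billion.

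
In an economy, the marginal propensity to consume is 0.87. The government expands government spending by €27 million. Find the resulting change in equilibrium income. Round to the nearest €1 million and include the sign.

+€208 million

Expenditure multiplier = 1/(1 − MPC) = 1/(1 − 0.87) = 1/0.13 ≈ 7.692.
ΔY = k × ΔG = (+€27 million) / 0.13 ≈ +€208 million.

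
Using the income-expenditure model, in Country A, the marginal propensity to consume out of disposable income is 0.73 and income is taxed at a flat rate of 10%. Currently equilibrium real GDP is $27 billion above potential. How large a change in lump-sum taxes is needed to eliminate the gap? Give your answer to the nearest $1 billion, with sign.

+$13 billion

Spending multiplier = 1/(1 − c(1−t)) = 1/(1 − 0.73×0.9) = 1/0.343 ≈ 2.915.
Tax multiplier = −c·k = −0.73/0.343 ≈ −2.128. Need ΔY = −$27 billion, so ΔT = ΔY/(−c·k) = −(−$27 billion) × 0.343 / 0.73 ≈ +$13 billion.
The government should raise lump-sum taxes by $13 billion.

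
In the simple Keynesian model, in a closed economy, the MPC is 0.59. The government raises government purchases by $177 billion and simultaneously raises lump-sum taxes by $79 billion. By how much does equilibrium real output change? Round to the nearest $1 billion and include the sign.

+$318 billion

Expenditure multiplier = 1/(1 − MPC) = 1/(1 − 0.59) = 1/0.41 ≈ 2.439.
ΔG contributes k·ΔG = (+$177 billion) / 0.41 ≈ +$431.7 billion.
ΔT of +$79 billion changes first-round spending by −c·ΔT = −$46.61 billion, contributing k·(−c·ΔT) = (−$46.61 billion) / 0.41 ≈ −$113.7 billion.
Net ΔY = k(ΔG − c·ΔT) = (+$130.39 billion) / 0.41 ≈ +$318 billion.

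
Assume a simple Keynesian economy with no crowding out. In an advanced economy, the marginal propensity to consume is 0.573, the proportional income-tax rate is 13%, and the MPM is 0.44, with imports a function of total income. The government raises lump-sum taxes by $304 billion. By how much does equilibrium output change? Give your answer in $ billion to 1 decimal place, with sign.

−$185.0 billion

A lump-sum tax change of +$304 billion shifts disposable income by −$304 billion; first-round consumption changes by −c × ΔT = −0.573 × (+$304 billion) = −$174.192 billion.
Expenditure multiplier = 1/(1 − c(1−t) + m) = 1/(1 − 0.573×0.87 + 0.44) = 1/0.94149 ≈ 1.062.
The tax multiplier is −c × k ≈ −0.609, so ΔY = k × (−c·ΔT) = (−$174.192 billion) / 0.94149 ≈ −$185 billion.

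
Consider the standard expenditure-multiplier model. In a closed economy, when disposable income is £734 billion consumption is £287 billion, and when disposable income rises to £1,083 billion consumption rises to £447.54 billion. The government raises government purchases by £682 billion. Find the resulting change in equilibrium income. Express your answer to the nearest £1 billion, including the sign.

MPC = ΔC/ΔYd = (447.54 − 287)/(1,083 − 734) = 160.54/349 = 0.46.
Expenditure multiplier = 1/(1 − MPC) = 1/(1 − 0.46) = 1/0.54 ≈ 1.852.
ΔY = k × ΔG = (+£682 billion) / 0.54 ≈ +£1,263 billion.

+£1,263 billion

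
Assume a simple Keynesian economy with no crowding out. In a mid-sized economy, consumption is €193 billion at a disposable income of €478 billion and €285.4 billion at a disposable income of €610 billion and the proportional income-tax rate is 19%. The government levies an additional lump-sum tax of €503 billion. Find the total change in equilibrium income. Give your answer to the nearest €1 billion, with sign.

−€813 billion

MPC = ΔC/ΔYd = (285.4 − 193)/(610 − 478) = 92.4/132 = 0.7.
A lump-sum tax change of +€503 billion shifts disposable income by −€503 billion; first-round consumption changes by −c × ΔT = −0.7 × (+€503 billion) = −€352.1 billion.
Expenditure multiplier = 1/(1 − c(1−t)) = 1/(1 − 0.7×0.81) = 1/0.433 ≈ 2.309.
The tax multiplier is −c × k ≈ −1.617, so ΔY = k × (−c·ΔT) = (−€352.1 billion) / 0.433 ≈ −€813 billion.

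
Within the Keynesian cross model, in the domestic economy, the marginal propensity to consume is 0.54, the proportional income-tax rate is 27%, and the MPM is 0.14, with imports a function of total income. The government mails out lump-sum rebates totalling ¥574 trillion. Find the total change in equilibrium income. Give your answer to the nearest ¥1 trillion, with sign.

+¥416 trillion

A lump-sum tax change of −¥574 trillion shifts disposable income by +¥574 trillion; first-round consumption changes by −c × ΔT = −0.54 × (−¥574 trillion) = +¥309.96 trillion.
Expenditure multiplier = 1/(1 − c(1−t) + m) = 1/(1 − 0.54×0.73 + 0.14) = 1/0.7458 ≈ 1.341.
The tax multiplier is −c × k ≈ −0.724, so ΔY = k × (−c·ΔT) = (+¥309.96 trillion) / 0.7458 ≈ +¥416 trillion.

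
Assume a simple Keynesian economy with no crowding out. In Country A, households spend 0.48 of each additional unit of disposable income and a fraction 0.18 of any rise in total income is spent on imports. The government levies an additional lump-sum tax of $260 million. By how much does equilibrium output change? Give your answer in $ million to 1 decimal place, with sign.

−$178.3 million

A lump-sum tax change of +$260 million shifts disposable income by −$260 million; first-round consumption changes by −c × ΔT = −0.48 × (+$260 million) = −$124.8 million.
Expenditure multiplier = 1/(1 − c + m) = 1/(1 − 0.48 + 0.18) = 1/0.7 ≈ 1.429.
The tax multiplier is −c × k ≈ −0.686, so ΔY = k × (−c·ΔT) = (−$124.8 million) / 0.7 ≈ −$178.3 million.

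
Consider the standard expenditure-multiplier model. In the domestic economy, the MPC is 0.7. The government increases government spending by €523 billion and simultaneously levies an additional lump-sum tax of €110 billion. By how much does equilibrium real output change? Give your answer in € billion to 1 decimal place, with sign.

Expenditure multiplier = 1/(1 − MPC) = 1/(1 − 0.7) = 1/0.3 ≈ 3.333.
ΔG contributes k·ΔG = (+€523 billion) / 0.3 ≈ +€1,743.3 billion.
ΔT of +€110 billion changes first-round spending by −c·ΔT = −€77 billion, contributing k·(−c·ΔT) = (−€77 billion) / 0.3 ≈ −€256.7 billion.
Net ΔY = k(ΔG − c·ΔT) = (+€446 billion) / 0.3 ≈ +€1,486.7 billion.

+€1,486.7 billion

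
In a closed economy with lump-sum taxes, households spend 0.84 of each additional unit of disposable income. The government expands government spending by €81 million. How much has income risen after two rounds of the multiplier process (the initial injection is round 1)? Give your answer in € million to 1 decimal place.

€149.0 million

Round 1 adds ΔG = €81 million; each later round is MPC = 0.84 times the previous.
After 2 rounds: 81 + 68.04 = ΔG·(1 − c^2)/(1 − c) = 81 × (1 − 0.7056)/0.16 ≈ €149 million.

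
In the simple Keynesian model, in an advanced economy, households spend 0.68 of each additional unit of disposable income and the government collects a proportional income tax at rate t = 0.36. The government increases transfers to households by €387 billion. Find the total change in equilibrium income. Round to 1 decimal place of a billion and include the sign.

+€465.9 billion

The transfer change shifts disposable income by +€387 billion, so first-round consumption changes by c·ΔTR = 0.68 × (+€387 billion) = +€263.16 billion.
Expenditure multiplier = 1/(1 − c(1−t)) = 1/(1 − 0.68×0.64) = 1/0.5648 ≈ 1.771.
The transfer multiplier is c × k ≈ 1.204, so ΔY = k × (c·ΔTR) = (+€263.16 billion) / 0.5648 ≈ +€465.9 billion.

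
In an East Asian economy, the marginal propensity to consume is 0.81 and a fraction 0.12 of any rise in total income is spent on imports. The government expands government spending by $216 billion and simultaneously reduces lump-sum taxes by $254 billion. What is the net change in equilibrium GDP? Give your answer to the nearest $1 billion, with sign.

+$1,360 billion

Expenditure multiplier = 1/(1 − c + m) = 1/(1 − 0.81 + 0.12) = 1/0.31 ≈ 3.226.
ΔG contributes k·ΔG = (+$216 billion) / 0.31 ≈ +$696.8 billion.
ΔT of −$254 billion changes first-round spending by −c·ΔT = +$205.74 billion, contributing k·(−c·ΔT) = (+$205.74 billion) / 0.31 ≈ +$663.7 billion.
Net ΔY = k(ΔG − c·ΔT) = (+$421.74 billion) / 0.31 ≈ +$1,360 billion.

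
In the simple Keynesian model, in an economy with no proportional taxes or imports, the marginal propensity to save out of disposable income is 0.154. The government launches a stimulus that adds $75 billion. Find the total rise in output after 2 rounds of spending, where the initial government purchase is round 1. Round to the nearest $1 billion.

$138 billion

MPC = 1 − MPS = 1 − 0.154 = 0.846.
Round 1 adds ΔG = $75 billion; each later round is MPC = 0.846 times the previous.
After 2 rounds: 75 + 63.45 = ΔG·(1 − c^2)/(1 − c) = 75 × (1 − 0.715716)/0.154 ≈ $138 billion.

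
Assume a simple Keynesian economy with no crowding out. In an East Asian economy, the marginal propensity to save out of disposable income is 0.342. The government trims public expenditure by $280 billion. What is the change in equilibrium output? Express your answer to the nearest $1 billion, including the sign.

−$819 billion

MPC = 1 − MPS = 1 − 0.342 = 0.658.
Government-spending multiplier = 1/(1 − MPC) = 1/(1 − 0.658) = 1/0.342 ≈ 2.924.
ΔY = k × ΔG = (−$280 billion) / 0.342 ≈ −$819 billion.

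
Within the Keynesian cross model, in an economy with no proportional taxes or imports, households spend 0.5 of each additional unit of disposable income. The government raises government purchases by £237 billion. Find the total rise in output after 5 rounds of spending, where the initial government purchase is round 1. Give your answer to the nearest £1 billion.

£459 billion

Round 1 adds ΔG = £237 billion; each later round is MPC = 0.5 times the previous.
After 5 rounds: 237 + 118.5 + 59.25 + 29.625 + 14.8125 = ΔG·(1 − c^5)/(1 − c) = 237 × (1 − 0.03125)/0.5 ≈ £459 billion.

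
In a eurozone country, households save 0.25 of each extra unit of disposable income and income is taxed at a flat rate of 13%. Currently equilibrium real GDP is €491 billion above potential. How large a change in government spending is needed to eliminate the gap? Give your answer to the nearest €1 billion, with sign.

−€171 billion

MPC = 1 − MPS = 1 − 0.25 = 0.75.
Spending multiplier = 1/(1 − c(1−t)) = 1/(1 − 0.75×0.87) = 1/0.3475 ≈ 2.878.
Need ΔY = −€491 billion, so ΔG = ΔY/k = (−€491 billion) × 0.3475 ≈ −€171 billion.
The government should cut government spending by €171 billion.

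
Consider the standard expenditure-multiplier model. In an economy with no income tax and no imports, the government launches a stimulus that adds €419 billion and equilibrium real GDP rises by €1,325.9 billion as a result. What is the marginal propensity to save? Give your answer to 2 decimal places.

0.32

Implied spending multiplier k = ΔY/ΔG = 1,325.9/419 ≈ 3.1644.
Since k = 1/(1 − MPC), MPC = 1 − 1/k = 1 − ΔG/ΔY = 1 − 419/1,325.9 ≈ 0.68.
MPS = 1 − MPC = 0.32.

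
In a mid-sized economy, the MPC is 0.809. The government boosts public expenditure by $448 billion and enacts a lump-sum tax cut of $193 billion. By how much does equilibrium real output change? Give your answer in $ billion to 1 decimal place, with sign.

+$3,163.0 billion

Expenditure multiplier = 1/(1 − MPC) = 1/(1 − 0.809) = 1/0.191 ≈ 5.236.
ΔG contributes k·ΔG = (+$448 billion) / 0.191 ≈ +$2,345.5 billion.
ΔT of −$193 billion changes first-round spending by −c·ΔT = +$156.137 billion, contributing k·(−c·ΔT) = (+$156.137 billion) / 0.191 ≈ +$817.5 billion.
Net ΔY = k(ΔG − c·ΔT) = (+$604.137 billion) / 0.191 ≈ +$3,163 billion.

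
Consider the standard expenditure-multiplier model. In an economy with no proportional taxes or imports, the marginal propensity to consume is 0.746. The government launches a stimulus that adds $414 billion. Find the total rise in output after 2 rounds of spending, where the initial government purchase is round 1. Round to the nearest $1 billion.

Round 1 adds ΔG = $414 billion; each later round is MPC = 0.746 times the previous.
After 2 rounds: 414 + 308.844 = ΔG·(1 − c^2)/(1 − c) = 414 × (1 − 0.556516)/0.254 ≈ $723 billion.

$723 billion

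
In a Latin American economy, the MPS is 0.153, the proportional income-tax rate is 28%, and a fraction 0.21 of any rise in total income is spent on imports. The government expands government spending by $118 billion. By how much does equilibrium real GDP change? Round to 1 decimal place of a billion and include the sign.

MPC = 1 − MPS = 1 − 0.153 = 0.847.
Government-spending multiplier = 1/(1 − c(1−t) + m) = 1/(1 − 0.847×0.72 + 0.21) = 1/0.60016 ≈ 1.666.
ΔY = k × ΔG = (+$118 billion) / 0.60016 ≈ +$196.6 billion.

+$196.6 billion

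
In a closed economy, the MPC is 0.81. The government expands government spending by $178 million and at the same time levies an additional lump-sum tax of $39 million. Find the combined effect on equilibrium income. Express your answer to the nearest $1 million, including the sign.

Expenditure multiplier = 1/(1 − MPC) = 1/(1 − 0.81) = 1/0.19 ≈ 5.263.
ΔG contributes k·ΔG = (+$178 million) / 0.19 ≈ +$936.8 million.
ΔT of +$39 million changes first-round spending by −c·ΔT = −$31.59 million, contributing k·(−c·ΔT) = (−$31.59 million) / 0.19 ≈ −$166.3 million.
Net ΔY = k(ΔG − c·ΔT) = (+$146.41 million) / 0.19 ≈ +$771 million.

+$771 million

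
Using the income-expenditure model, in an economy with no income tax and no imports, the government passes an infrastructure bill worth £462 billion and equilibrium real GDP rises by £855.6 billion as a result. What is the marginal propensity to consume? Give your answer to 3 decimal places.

Implied spending multiplier k = ΔY/ΔG = 855.6/462 ≈ 1.8519.
Since k = 1/(1 − MPC), MPC = 1 − 1/k = 1 − ΔG/ΔY = 1 − 462/855.6 ≈ 0.460.

0.460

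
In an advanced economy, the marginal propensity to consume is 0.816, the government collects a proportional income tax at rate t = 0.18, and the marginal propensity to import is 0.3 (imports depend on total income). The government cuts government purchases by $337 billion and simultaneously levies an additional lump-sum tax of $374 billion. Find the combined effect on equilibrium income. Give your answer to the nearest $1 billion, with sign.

Expenditure multiplier = 1/(1 − c(1−t) + m) = 1/(1 − 0.816×0.82 + 0.3) = 1/0.63088 ≈ 1.585.
ΔG contributes k·ΔG = (−$337 billion) / 0.63088 ≈ −$534.2 billion.
ΔT of +$374 billion changes first-round spending by −c·ΔT = −$305.184 billion, contributing k·(−c·ΔT) = (−$305.184 billion) / 0.63088 ≈ −$483.7 billion.
Net ΔY = k(ΔG − c·ΔT) = (−$642.184 billion) / 0.63088 ≈ −$1,018 billion.

−$1,018 billion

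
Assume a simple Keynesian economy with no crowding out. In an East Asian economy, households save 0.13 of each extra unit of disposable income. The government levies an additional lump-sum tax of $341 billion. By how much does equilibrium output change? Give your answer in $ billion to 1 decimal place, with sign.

MPC = 1 − MPS = 1 − 0.13 = 0.87.
A lump-sum tax change of +$341 billion shifts disposable income by −$341 billion; first-round consumption changes by −c × ΔT = −0.87 × (+$341 billion) = −$296.67 billion.
Expenditure multiplier = 1/(1 − MPC) = 1/(1 − 0.87) = 1/0.13 ≈ 7.692.
The tax multiplier is −c × k ≈ −6.692, so ΔY = k × (−c·ΔT) = (−$296.67 billion) / 0.13 ≈ −$2,282.1 billion.

−$2,282.1 billion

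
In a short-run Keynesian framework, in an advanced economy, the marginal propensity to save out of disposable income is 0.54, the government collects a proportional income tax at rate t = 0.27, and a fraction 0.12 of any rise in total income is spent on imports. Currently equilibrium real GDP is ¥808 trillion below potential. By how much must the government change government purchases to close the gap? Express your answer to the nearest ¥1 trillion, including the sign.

MPC = 1 − MPS = 1 − 0.54 = 0.46.
Spending multiplier = 1/(1 − c(1−t) + m) = 1/(1 − 0.46×0.73 + 0.12) = 1/0.7842 ≈ 1.275.
Need ΔY = +¥808 trillion, so ΔG = ΔY/k = (+¥808 trillion) × 0.7842 ≈ +¥634 trillion.
The government should increase government purchases by ¥634 trillion.

+¥634 trillion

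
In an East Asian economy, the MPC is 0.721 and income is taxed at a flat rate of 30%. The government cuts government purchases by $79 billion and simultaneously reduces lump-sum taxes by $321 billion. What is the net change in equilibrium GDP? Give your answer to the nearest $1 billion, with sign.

Expenditure multiplier = 1/(1 − c(1−t)) = 1/(1 − 0.721×0.7) = 1/0.4953 ≈ 2.019.
ΔG contributes k·ΔG = (−$79 billion) / 0.4953 ≈ −$159.5 billion.
ΔT of −$321 billion changes first-round spending by −c·ΔT = +$231.441 billion, contributing k·(−c·ΔT) = (+$231.441 billion) / 0.4953 ≈ +$467.3 billion.
Net ΔY = k(ΔG − c·ΔT) = (+$152.441 billion) / 0.4953 ≈ +$308 billion.

+$308 billion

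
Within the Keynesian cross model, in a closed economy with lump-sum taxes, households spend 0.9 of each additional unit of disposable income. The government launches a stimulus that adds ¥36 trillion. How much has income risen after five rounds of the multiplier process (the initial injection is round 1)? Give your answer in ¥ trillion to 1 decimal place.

¥147.4 trillion

Round 1 adds ΔG = ¥36 trillion; each later round is MPC = 0.9 times the previous.
After 5 rounds: 36 + 32.4 + 29.16 + 26.244 + 23.6196 = ΔG·(1 − c^5)/(1 − c) = 36 × (1 − 0.59049)/0.1 ≈ ¥147.4 trillion.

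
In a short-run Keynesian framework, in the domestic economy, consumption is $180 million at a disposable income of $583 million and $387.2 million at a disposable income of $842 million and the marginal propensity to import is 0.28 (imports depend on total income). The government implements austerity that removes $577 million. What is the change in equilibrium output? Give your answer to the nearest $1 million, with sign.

MPC = ΔC/ΔYd = (387.2 − 180)/(842 − 583) = 207.2/259 = 0.8.
Spending multiplier = 1/(1 − c + m) = 1/(1 − 0.8 + 0.28) = 1/0.48 ≈ 2.083.
ΔY = k × ΔG = (−$577 million) / 0.48 ≈ −$1,202 million.

−$1,202 million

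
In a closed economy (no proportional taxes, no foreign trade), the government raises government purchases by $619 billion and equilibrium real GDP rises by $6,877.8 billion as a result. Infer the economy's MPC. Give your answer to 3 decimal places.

0.910

Implied spending multiplier k = ΔY/ΔG = 6,877.8/619 ≈ 11.1111.
Since k = 1/(1 − MPC), MPC = 1 − 1/k = 1 − ΔG/ΔY = 1 − 619/6,877.8 ≈ 0.910.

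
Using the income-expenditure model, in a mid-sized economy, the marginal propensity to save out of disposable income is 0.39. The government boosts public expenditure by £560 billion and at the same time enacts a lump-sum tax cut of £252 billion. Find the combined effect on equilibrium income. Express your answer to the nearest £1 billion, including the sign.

MPC = 1 − MPS = 1 − 0.39 = 0.61.
Expenditure multiplier = 1/(1 − MPC) = 1/(1 − 0.61) = 1/0.39 ≈ 2.564.
ΔG contributes k·ΔG = (+£560 billion) / 0.39 ≈ +£1,435.9 billion.
ΔT of −£252 billion changes first-round spending by −c·ΔT = +£153.72 billion, contributing k·(−c·ΔT) = (+£153.72 billion) / 0.39 ≈ +£394.2 billion.
Net ΔY = k(ΔG − c·ΔT) = (+£713.72 billion) / 0.39 ≈ +£1,830 billion.

+£1,830 billion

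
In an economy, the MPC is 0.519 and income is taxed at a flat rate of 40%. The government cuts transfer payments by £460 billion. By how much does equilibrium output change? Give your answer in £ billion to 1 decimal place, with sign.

The transfer change shifts disposable income by −£460 billion, so first-round consumption changes by c·ΔTR = 0.519 × (−£460 billion) = −£238.74 billion.
Expenditure multiplier = 1/(1 − c(1−t)) = 1/(1 − 0.519×0.6) = 1/0.6886 ≈ 1.452.
The transfer multiplier is c × k ≈ 0.754, so ΔY = k × (c·ΔTR) = (−£238.74 billion) / 0.6886 ≈ −£346.7 billion.

−£346.7 billion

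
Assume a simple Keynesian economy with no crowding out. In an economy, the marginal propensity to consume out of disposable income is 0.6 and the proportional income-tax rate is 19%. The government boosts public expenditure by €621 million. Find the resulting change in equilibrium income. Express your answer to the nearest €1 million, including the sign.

+€1,208 million

Spending multiplier = 1/(1 − c(1−t)) = 1/(1 − 0.6×0.81) = 1/0.514 ≈ 1.946.
ΔY = k × ΔG = (+€621 million) / 0.514 ≈ +€1,208 million.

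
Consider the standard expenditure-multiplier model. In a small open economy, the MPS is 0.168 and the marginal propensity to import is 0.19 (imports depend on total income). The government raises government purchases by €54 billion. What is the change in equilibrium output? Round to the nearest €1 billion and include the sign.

MPC = 1 − MPS = 1 − 0.168 = 0.832.
Expenditure multiplier = 1/(1 − c + m) = 1/(1 − 0.832 + 0.19) = 1/0.358 ≈ 2.793.
ΔY = k × ΔG = (+€54 billion) / 0.358 ≈ +€151 billion.

+€151 billion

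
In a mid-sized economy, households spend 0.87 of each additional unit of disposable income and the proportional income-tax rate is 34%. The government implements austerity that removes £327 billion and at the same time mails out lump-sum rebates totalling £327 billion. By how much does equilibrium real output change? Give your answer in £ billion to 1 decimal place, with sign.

−£99.8 billion

Expenditure multiplier = 1/(1 − c(1−t)) = 1/(1 − 0.87×0.66) = 1/0.4258 ≈ 2.349.
ΔG contributes k·ΔG = (−£327 billion) / 0.4258 ≈ −£768 billion.
ΔT of −£327 billion changes first-round spending by −c·ΔT = +£284.49 billion, contributing k·(−c·ΔT) = (+£284.49 billion) / 0.4258 ≈ +£668.1 billion.
Net ΔY = k(ΔG − c·ΔT) = (−£42.51 billion) / 0.4258 ≈ −£99.8 billion.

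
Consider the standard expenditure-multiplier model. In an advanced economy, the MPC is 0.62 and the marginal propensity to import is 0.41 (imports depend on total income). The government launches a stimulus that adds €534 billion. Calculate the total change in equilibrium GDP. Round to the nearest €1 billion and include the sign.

Government-spending multiplier = 1/(1 − c + m) = 1/(1 − 0.62 + 0.41) = 1/0.79 ≈ 1.266.
ΔY = k × ΔG = (+€534 billion) / 0.79 ≈ +€676 billion.

+€676 billion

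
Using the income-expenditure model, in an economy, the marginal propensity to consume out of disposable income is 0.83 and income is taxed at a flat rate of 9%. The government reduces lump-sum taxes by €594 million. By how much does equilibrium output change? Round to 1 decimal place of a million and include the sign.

A lump-sum tax change of −€594 million shifts disposable income by +€594 million; first-round consumption changes by −c × ΔT = −0.83 × (−€594 million) = +€493.02 million.
Expenditure multiplier = 1/(1 − c(1−t)) = 1/(1 − 0.83×0.91) = 1/0.2447 ≈ 4.087.
The tax multiplier is −c × k ≈ −3.392, so ΔY = k × (−c·ΔT) = (+€493.02 million) / 0.2447 ≈ +€2,014.8 million.

+€2,014.8 million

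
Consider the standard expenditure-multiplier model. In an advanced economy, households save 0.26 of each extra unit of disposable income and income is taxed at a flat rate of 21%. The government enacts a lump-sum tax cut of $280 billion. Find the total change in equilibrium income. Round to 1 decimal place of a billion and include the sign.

MPC = 1 − MPS = 1 − 0.26 = 0.74.
A lump-sum tax change of −$280 billion shifts disposable income by +$280 billion; first-round consumption changes by −c × ΔT = −0.74 × (−$280 billion) = +$207.2 billion.
Expenditure multiplier = 1/(1 − c(1−t)) = 1/(1 − 0.74×0.79) = 1/0.4154 ≈ 2.407.
The tax multiplier is −c × k ≈ −1.781, so ΔY = k × (−c·ΔT) = (+$207.2 billion) / 0.4154 ≈ +$498.8 billion.

+$498.8 billion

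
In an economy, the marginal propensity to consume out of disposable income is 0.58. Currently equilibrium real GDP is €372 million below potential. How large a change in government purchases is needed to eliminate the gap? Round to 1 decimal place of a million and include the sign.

Spending multiplier = 1/(1 − MPC) = 1/(1 − 0.58) = 1/0.42 ≈ 2.381.
Need ΔY = +€372 million, so ΔG = ΔY/k = (+€372 million) × 0.42 ≈ +€156.2 million.
The government should increase government purchases by €156.2 million.

+€156.2 million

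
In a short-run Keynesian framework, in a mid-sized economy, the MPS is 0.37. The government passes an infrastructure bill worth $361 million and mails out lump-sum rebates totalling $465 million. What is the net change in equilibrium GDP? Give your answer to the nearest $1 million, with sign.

+$1,767 million

MPC = 1 − MPS = 1 − 0.37 = 0.63.
Expenditure multiplier = 1/(1 − MPC) = 1/(1 − 0.63) = 1/0.37 ≈ 2.703.
ΔG contributes k·ΔG = (+$361 million) / 0.37 ≈ +$975.7 million.
ΔT of −$465 million changes first-round spending by −c·ΔT = +$292.95 million, contributing k·(−c·ΔT) = (+$292.95 million) / 0.37 ≈ +$791.8 million.
Net ΔY = k(ΔG − c·ΔT) = (+$653.95 million) / 0.37 ≈ +$1,767 million.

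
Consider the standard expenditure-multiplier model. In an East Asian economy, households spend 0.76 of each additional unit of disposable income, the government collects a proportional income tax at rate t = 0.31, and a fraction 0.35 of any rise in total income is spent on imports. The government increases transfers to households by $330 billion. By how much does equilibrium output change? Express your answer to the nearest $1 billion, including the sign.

The transfer change shifts disposable income by +$330 billion, so first-round consumption changes by c·ΔTR = 0.76 × (+$330 billion) = +$250.8 billion.
Expenditure multiplier = 1/(1 − c(1−t) + m) = 1/(1 − 0.76×0.69 + 0.35) = 1/0.8256 ≈ 1.211.
The transfer multiplier is c × k ≈ 0.921, so ΔY = k × (c·ΔTR) = (+$250.8 billion) / 0.8256 ≈ +$304 billion.

+$304 billion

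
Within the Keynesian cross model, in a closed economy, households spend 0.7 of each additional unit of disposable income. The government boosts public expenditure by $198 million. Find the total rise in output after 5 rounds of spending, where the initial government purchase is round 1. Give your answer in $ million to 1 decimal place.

Round 1 adds ΔG = $198 million; each later round is MPC = 0.7 times the previous.
After 5 rounds: 198 + 138.6 + 97.02 + 67.914 + 47.5398 = ΔG·(1 − c^5)/(1 − c) = 198 × (1 − 0.16807)/0.3 ≈ $549.1 million.

$549.1 million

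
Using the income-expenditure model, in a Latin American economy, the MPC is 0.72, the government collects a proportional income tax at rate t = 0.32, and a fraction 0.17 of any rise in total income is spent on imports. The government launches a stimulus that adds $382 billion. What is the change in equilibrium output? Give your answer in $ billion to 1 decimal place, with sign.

+$561.4 billion

Government-spending multiplier = 1/(1 − c(1−t) + m) = 1/(1 − 0.72×0.68 + 0.17) = 1/0.6804 ≈ 1.47.
ΔY = k × ΔG = (+$382 billion) / 0.6804 ≈ +$561.4 billion.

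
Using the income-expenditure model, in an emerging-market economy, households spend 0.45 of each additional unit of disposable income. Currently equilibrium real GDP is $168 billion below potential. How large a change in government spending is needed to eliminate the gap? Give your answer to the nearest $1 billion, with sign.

+$92 billion

Spending multiplier = 1/(1 − MPC) = 1/(1 − 0.45) = 1/0.55 ≈ 1.818.
Need ΔY = +$168 billion, so ΔG = ΔY/k = (+$168 billion) × 0.55 ≈ +$92 billion.
The government should increase government spending by $92 billion.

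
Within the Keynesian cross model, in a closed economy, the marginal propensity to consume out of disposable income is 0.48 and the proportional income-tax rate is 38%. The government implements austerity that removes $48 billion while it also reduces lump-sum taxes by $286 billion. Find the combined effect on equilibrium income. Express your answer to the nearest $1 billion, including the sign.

+$127 billion

Expenditure multiplier = 1/(1 − c(1−t)) = 1/(1 − 0.48×0.62) = 1/0.7024 ≈ 1.424.
ΔG contributes k·ΔG = (−$48 billion) / 0.7024 ≈ −$68.3 billion.
ΔT of −$286 billion changes first-round spending by −c·ΔT = +$137.28 billion, contributing k·(−c·ΔT) = (+$137.28 billion) / 0.7024 ≈ +$195.4 billion.
Net ΔY = k(ΔG − c·ΔT) = (+$89.28 billion) / 0.7024 ≈ +$127 billion.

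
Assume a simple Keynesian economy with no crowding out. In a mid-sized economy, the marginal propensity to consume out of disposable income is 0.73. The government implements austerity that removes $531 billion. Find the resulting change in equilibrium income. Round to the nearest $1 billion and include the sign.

Government-spending multiplier = 1/(1 − MPC) = 1/(1 − 0.73) = 1/0.27 ≈ 3.704.
ΔY = k × ΔG = (−$531 billion) / 0.27 ≈ −$1,967 billion.

−$1,967 billion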